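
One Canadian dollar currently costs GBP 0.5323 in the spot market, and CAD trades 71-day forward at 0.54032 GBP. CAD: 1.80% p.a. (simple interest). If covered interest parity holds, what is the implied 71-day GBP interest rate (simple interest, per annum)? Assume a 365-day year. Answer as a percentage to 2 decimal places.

9.57%

T = 71/365 years.
By CIP, F/S equals the GBP-to-CAD growth ratio: 0.54032/0.5323 = 1.0150667.
CAD growth factor: 1 + 0.0180×71/365 = 1.0035014.
Hence g_GBP = 1.0186209.
(1.0186209 − 1)/T = 0.095727, i.e. 9.57%.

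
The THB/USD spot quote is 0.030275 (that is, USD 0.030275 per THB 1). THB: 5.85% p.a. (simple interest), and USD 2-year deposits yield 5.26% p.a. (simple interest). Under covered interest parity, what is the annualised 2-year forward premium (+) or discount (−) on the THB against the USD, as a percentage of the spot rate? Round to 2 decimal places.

-0.53%

T = 2 years.
F = S · g_USD/g_THB = 0.030275 × 1.105200/1.117000 = 0.029955175.
(F − S)/S ÷ T = (0.029955175 − 0.030275)/0.030275/2 = -0.005282 → -0.53%.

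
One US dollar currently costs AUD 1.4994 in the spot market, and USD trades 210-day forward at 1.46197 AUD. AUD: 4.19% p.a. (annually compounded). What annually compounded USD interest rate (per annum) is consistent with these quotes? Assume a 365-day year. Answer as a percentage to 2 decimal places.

T = 210/365 years.
By CIP, F/S equals the AUD-to-USD growth ratio: 1.46197/1.4994 = 0.9750367.
AUD growth factor: (1 + 0.0419)^(210/365) = 1.0238965.
Hence g_USD = 1.0501107.
r = 1.0501107^(365/210) − 1 = 0.088701 → 8.87%.

8.87%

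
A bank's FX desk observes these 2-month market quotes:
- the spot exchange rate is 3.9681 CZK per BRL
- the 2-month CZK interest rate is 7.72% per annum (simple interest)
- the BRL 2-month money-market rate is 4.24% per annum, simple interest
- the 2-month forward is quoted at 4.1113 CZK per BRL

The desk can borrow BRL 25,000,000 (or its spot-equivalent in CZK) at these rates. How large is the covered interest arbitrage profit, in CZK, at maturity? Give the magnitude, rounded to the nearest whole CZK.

CZK 3,029,924

T = 2/12 years.
Invest the BRL and cover forward: 25,000,000 × 1.00706666667 × 4.1113 = CZK 103,508,829.67.
Convert at spot and invest in CZK: 25,000,000 × 3.9681 × 1.01286666667 = CZK 100,478,905.50.
The quoted forward overvalues BRL, so borrow CZK, buy BRL at spot, deposit the BRL at 4.24%, and sell the proceeds forward at 4.1113.
The gap between the two covered legs is CZK 3,029,924.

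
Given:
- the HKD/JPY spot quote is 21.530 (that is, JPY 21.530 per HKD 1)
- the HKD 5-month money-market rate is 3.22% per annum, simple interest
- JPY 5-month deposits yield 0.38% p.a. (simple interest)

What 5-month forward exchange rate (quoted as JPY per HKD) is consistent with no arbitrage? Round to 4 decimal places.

T = 5/12 years.
JPY growth factor: 1 + 0.0038×5/12 = 1.00158333.
HKD accumulates by 1 + 0.0322×5/12 = 1.01341667.
Forward (JPY per HKD) = 21.53 × 1.00158333 / 1.01341667 = 21.278601.

21.2786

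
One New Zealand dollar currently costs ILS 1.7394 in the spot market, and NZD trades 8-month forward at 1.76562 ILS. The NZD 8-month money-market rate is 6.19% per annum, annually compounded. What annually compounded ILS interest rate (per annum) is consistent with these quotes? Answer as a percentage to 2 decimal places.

T = 8/12 years.
CIP gives F = S · g_ILS/g_NZD, so g_ILS/g_NZD = 1.76562/1.7394 = 1.0150742.
The NZD side grows by (1 + 0.0619)^(8/12) = 1.0408522.
Hence g_ILS = 1.0565422.
Annualise: 1.0565422^(12/8) − 1 = 0.086001 = 8.60%.

8.60%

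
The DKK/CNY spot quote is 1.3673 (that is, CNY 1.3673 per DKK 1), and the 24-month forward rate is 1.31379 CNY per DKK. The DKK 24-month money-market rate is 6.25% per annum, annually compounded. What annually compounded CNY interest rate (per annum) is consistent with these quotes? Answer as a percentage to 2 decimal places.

4.15%

T = 2 years.
CIP gives F = S · g_CNY/g_DKK, so g_CNY/g_DKK = 1.31379/1.3673 = 0.9608645.
The DKK side grows by (1 + 0.0625)^2 = 1.1289062.
Hence g_CNY = 1.0847259.
r = 1.0847259^(1/2) − 1 = 0.041502 → 4.15%.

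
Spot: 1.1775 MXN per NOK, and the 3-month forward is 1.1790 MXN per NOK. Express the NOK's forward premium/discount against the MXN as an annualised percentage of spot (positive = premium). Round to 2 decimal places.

+0.51%

T = 3/12 years.
Period premium: (1.1790 − 1.1775)/1.1775 = 0.0012739.
×(1/T) gives 0.51% p.a.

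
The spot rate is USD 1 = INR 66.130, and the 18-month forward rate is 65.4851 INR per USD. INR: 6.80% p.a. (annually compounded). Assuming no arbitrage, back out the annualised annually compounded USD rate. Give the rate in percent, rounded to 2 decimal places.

7.50%

T = 18/12 years.
By CIP, F/S equals the INR-to-USD growth ratio: 65.4851/66.13 = 0.9902480.
The INR side grows by (1 + 0.0680)^(18/12) = 1.1037148.
Hence g_USD = 1.1145842.
r = 1.1145842^(12/18) − 1 = 0.075000 → 7.50%.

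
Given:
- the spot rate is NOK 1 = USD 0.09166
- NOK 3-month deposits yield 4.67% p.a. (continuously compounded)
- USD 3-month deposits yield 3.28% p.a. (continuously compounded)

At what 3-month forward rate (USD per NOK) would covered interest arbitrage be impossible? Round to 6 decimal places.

0.091342

T = 3/12 years.
USD accumulates by e^(0.0328×3/12) = 1.0082337.
NOK accumulates by e^(0.0467×3/12) = 1.0117434.
Forward (USD per NOK) = 0.09166 × 1.0082337 / 1.0117434 = 0.09134203.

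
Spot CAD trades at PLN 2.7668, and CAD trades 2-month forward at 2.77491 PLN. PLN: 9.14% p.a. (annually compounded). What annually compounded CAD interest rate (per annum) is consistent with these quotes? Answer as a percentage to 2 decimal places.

T = 2/12 years.
F/S = 2.77491/2.7668 = 1.0029312 = (growth of PLN) / (growth of CAD).
The PLN side grows by (1 + 0.0914)^(2/12) = 1.0146836.
Hence g_CAD = 1.0117181.
r = 1.0117181^(12/2) − 1 = 0.072401 → 7.24%.

7.24%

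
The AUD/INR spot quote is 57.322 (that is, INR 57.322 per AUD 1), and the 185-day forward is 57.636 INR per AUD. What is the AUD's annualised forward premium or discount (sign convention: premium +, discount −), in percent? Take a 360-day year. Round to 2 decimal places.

+1.07%

T = 185/360 years.
(F − S)/S = (57.636 − 57.322)/57.322 = 0.0054778.
Per annum: 0.0054778 / (185/360) = 0.010660 = 1.07%.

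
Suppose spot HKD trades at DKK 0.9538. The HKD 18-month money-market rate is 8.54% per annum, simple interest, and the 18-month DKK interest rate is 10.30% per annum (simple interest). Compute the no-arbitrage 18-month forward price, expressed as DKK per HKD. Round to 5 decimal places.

T = 18/12 years.
DKK accumulates by 1 + 0.1030×18/12 = 1.154500.
Growth of 1 HKD over T: 1 + 0.0854×18/12 = 1.128100.
Forward (DKK per HKD) = 0.9538 × 1.154500 / 1.128100 = 0.9761210.

0.97612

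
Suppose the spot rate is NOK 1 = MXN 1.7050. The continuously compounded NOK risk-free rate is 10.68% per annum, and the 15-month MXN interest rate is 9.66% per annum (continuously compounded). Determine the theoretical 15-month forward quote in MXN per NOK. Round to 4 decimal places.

T = 15/12 years.
MXN accumulates by e^(0.0966×15/12) = 1.1283428.
NOK accumulates by e^(0.1068×15/12) = 1.1428213.
Forward (MXN per NOK) = 1.705 × 1.1283428 / 1.1428213 = 1.683399.

1.6834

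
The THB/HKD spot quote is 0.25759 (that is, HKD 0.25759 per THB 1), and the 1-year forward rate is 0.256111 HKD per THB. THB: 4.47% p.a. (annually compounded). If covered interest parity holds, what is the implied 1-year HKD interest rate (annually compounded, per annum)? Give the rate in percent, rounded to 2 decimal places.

T = 1 year.
By CIP, F/S equals the HKD-to-THB growth ratio: 0.256111/0.25759 = 0.9942583.
The THB side grows by (1 + 0.0447)^1 = 1.044700.
Hence g_HKD = 1.0387016.
r = 1.0387016^(1/1) − 1 = 0.038702 → 3.87%.

3.87%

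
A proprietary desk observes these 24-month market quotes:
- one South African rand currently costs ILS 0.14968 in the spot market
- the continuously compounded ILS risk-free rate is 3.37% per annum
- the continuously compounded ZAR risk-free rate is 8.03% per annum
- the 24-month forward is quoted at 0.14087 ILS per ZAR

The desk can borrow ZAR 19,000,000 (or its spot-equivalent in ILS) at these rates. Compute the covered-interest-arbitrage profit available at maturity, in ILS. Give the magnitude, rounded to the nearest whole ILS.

ILS 100,615

T = 2 years.
Invest the ZAR and cover forward: 19,000,000 × 1.174215189 × 0.14087 = ILS 3,142,822.18.
Convert at spot and invest in ILS: 19,000,000 × 0.14968 × 1.069723282 = ILS 3,042,207.44.
The quoted forward overvalues ZAR, so borrow ILS, buy ZAR at spot, deposit the ZAR at 8.03%, and sell the proceeds forward at 0.14087.
Profit = 3,142,822.18 − 3,042,207.44 = ILS 100,615.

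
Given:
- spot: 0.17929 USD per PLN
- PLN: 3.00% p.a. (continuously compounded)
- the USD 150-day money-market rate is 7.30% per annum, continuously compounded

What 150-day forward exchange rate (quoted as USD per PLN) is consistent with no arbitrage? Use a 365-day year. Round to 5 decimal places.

T = 150/365 years.
USD growth factor: e^(0.0730×150/365) = 1.0304545.
PLN accumulates by e^(0.0300×150/365) = 1.0124051.
So F = 0.17929 × 1.0304545 / 1.0124051 = 0.1824864 (USD/PLN).

0.18249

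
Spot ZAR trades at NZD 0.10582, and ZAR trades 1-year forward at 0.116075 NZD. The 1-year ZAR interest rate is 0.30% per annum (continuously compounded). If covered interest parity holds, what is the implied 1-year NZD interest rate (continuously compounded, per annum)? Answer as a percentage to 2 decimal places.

T = 1 year.
F/S = 0.116075/0.10582 = 1.0969098 = (growth of NZD) / (growth of ZAR).
The ZAR side grows by e^(0.0030×1) = 1.0030045.
That pins the NZD growth at 1.1002055.
Take logs: ln 1.1002055 / 1 = 0.095497, so 9.55%.

9.55%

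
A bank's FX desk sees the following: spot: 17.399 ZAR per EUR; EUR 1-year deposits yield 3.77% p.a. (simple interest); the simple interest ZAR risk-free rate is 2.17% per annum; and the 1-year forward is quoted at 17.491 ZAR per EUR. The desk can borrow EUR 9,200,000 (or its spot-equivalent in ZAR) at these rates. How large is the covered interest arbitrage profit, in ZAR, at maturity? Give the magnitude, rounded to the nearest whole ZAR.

T = 1 year.
Keep in EUR, deliver into the forward: 9,200,000·1.037700·17.491 = ZAR 166,983,778.44.
Swap to ZAR now, deposit: 9,200,000·17.399·1.021700 = ZAR 163,544,336.36.
The quoted forward overvalues EUR, so borrow ZAR, buy EUR at spot, deposit the EUR at 3.77%, and sell the proceeds forward at 17.491.
The gap between the two covered legs is ZAR 3,439,442.

ZAR 3,439,442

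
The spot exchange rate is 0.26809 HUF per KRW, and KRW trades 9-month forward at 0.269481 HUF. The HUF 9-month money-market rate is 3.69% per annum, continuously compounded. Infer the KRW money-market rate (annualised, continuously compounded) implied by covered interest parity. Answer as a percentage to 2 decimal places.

T = 9/12 years.
By CIP, F/S equals the HUF-to-KRW growth ratio: 0.269481/0.26809 = 1.0051886.
HUF growth factor: e^(0.0369×9/12) = 1.0280615.
So the KRW growth factor = 1.0227548.
Take logs: ln 1.0227548 / (9/12) = 0.030000, so 3.00%.

3.00%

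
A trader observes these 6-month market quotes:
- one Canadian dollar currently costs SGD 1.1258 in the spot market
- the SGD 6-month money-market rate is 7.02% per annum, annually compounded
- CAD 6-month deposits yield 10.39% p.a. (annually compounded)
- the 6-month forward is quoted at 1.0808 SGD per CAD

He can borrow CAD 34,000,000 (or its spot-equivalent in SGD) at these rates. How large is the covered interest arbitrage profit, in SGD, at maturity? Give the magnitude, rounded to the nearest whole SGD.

T = 6/12 years.
Route A — deposit CAD, sell forward: 34,000,000 × 1.0506664552 × 1.0808 = SGD 38,609,050.36.
Route B — convert at spot, deposit SGD: 34,000,000 × 1.1258 × 1.0345047124 = SGD 39,597,943.78.
The quoted forward undervalues CAD, so borrow CAD, convert to SGD at spot, deposit the SGD at 7.02%, and buy CAD forward at 1.0808 to cover the loan.
The gap between the two covered legs is SGD 988,893.

SGD 988,893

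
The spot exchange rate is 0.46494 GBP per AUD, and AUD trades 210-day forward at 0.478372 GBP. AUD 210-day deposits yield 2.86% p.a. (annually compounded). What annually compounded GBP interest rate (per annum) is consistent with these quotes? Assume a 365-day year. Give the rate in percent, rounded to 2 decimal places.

8.08%

T = 210/365 years.
F/S = 0.478372/0.46494 = 1.0288897 = (growth of GBP) / (growth of AUD).
AUD growth factor: (1 + 0.0286)^(210/365) = 1.0163562.
So the GBP growth factor = 1.0457184.
r = 1.0457184^(365/210) − 1 = 0.080798 → 8.08%.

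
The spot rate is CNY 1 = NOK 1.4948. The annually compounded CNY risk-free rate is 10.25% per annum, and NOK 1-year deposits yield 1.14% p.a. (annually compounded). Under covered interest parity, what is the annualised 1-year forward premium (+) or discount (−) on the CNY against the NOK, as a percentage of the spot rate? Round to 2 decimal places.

-8.26%

T = 1 year.
F = S · g_NOK/g_CNY = 1.4948 × 1.011400/1.102500 = 1.3712841.
(F − S)/S ÷ T = (1.3712841 − 1.4948)/1.4948/1 = -0.082630 → -8.26%.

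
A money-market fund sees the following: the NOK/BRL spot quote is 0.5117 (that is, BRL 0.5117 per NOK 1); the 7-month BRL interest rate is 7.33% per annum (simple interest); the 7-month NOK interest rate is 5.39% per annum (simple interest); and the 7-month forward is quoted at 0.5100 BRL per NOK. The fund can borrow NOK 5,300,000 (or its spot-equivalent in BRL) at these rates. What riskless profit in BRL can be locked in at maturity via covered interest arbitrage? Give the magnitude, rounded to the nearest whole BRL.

T = 7/12 years.
Invest the NOK and cover forward: 5,300,000 × 1.031441667 × 0.5100 = BRL 2,787,986.83.
Convert at spot and invest in BRL: 5,300,000 × 0.5117 × 1.042758333 = BRL 2,827,971.03.
The quoted forward undervalues NOK, so borrow NOK, convert to BRL at spot, deposit the BRL at 7.33%, and buy NOK forward at 0.5100 to cover the loan.
Profit = 2,827,971.03 − 2,787,986.83 = BRL 39,984.

BRL 39,984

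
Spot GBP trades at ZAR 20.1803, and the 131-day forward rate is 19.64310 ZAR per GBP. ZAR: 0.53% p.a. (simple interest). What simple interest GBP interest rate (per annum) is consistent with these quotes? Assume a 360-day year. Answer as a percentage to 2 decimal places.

8.06%

T = 131/360 years.
CIP gives F = S · g_ZAR/g_GBP, so g_ZAR/g_GBP = 19.6431/20.1803 = 0.9733800.
ZAR growth factor: 1 + 0.0053×131/360 = 1.0019286.
Hence g_GBP = 1.0293293.
(1.0293293 − 1)/T = 0.080600, i.e. 8.06%.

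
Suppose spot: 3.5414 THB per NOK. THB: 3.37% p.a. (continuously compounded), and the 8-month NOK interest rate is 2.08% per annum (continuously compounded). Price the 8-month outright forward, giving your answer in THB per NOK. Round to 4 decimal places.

3.5720

T = 8/12 years.
THB growth factor: e^(0.0337×8/12) = 1.0227209.
NOK growth factor: e^(0.0208×8/12) = 1.0139633.
Forward (THB per NOK) = 3.5414 × 1.0227209 / 1.0139633 = 3.571987.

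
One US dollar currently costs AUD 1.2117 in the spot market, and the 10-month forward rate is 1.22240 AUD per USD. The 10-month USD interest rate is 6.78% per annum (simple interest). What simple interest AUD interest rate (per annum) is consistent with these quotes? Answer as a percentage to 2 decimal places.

T = 10/12 years.
CIP gives F = S · g_AUD/g_USD, so g_AUD/g_USD = 1.2224/1.2117 = 1.0088306.
The USD side grows by 1 + 0.0678×10/12 = 1.056500.
That pins the AUD growth at 1.0658295.
r = (1.0658295 − 1)/(10/12) = 0.078995 → 7.90%.

7.90%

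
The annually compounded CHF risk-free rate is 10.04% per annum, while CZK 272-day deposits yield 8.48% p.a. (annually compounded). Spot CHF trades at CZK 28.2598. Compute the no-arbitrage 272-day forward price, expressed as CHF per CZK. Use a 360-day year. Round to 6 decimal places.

T = 272/360 years.
CZK accumulates by (1 + 0.0848)^(272/360) = 1.0634294.
CHF accumulates by (1 + 0.1004)^(272/360) = 1.0749636.
So F = 28.2598 × 1.0634294 / 1.0749636 = 27.95658 (CZK/CHF).
Quoted the other way: 1/27.95658 = 0.035770 CHF per CZK.

0.035770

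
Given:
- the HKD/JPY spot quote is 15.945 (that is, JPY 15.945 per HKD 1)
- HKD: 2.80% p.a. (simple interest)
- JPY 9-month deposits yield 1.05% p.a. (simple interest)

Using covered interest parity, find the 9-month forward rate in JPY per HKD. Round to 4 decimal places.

15.7400

T = 9/12 years.
JPY growth factor: 1 + 0.0105×9/12 = 1.007875.
HKD growth factor: 1 + 0.0280×9/12 = 1.021000.
So F = 15.945 × 1.007875 / 1.021000 = 15.740026 (JPY/HKD).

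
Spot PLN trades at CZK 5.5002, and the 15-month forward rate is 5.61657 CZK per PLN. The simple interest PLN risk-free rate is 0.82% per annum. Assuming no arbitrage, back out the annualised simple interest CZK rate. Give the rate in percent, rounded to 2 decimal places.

T = 15/12 years.
By CIP, F/S equals the CZK-to-PLN growth ratio: 5.61657/5.5002 = 1.0211574.
PLN growth factor: 1 + 0.0082×15/12 = 1.010250.
Hence g_CZK = 1.0316243.
(1.0316243 − 1)/T = 0.025299, i.e. 2.53%.

2.53%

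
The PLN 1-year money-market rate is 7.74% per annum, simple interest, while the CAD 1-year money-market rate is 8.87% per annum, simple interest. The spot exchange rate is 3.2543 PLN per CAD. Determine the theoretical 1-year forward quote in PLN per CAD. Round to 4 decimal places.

T = 1 year.
Growth of 1 PLN over T: 1 + 0.0774×1 = 1.077400.
CAD accumulates by 1 + 0.0887×1 = 1.088700.
So F = 3.2543 × 1.077400 / 1.088700 = 3.220522 (PLN/CAD).

3.2205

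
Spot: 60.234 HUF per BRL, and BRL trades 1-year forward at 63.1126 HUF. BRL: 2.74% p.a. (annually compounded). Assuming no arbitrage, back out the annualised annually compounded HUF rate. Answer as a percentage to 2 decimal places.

7.65%

T = 1 year.
CIP gives F = S · g_HUF/g_BRL, so g_HUF/g_BRL = 63.1126/60.234 = 1.0477903.
BRL growth factor: (1 + 0.0274)^1 = 1.027400.
That pins the HUF growth at 1.0764998.
Annualise: 1.0764998^(1/1) − 1 = 0.076500 = 7.65%.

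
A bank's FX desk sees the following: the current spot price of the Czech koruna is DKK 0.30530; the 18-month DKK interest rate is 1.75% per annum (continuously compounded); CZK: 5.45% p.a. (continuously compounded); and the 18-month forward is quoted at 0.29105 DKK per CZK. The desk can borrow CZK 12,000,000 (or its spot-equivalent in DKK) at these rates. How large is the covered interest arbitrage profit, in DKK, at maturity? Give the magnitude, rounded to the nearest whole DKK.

DKK 29,072

T = 18/12 years.
Invest the CZK and cover forward: 12,000,000 × 1.08518448 × 0.29105 = DKK 3,790,115.31.
Convert at spot and invest in DKK: 12,000,000 × 0.30530 × 1.026597566 = DKK 3,761,042.84.
The quoted forward overvalues CZK, so borrow DKK, buy CZK at spot, deposit the CZK at 5.45%, and sell the proceeds forward at 0.29105.
Profit = 3,790,115.31 − 3,761,042.84 = DKK 29,072.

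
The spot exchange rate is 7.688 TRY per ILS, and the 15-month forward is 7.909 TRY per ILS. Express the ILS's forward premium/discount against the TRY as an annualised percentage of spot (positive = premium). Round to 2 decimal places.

T = 15/12 years.
(F − S)/S = (7.909 − 7.688)/7.688 = 0.0287461.
Annualise by dividing by T: 0.0287461 / (15/12) = 0.022997 → 2.30%.

+2.30%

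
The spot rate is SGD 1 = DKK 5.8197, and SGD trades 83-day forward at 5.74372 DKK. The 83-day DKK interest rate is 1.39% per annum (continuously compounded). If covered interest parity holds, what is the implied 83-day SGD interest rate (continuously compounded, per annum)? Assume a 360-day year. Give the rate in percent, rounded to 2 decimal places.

7.09%

T = 83/360 years.
F/S = 5.74372/5.8197 = 0.9869443 = (growth of DKK) / (growth of SGD).
DKK growth factor: e^(0.0139×83/360) = 1.0032099.
That pins the SGD growth at 1.0164808.
Take logs: ln 1.0164808 / (83/360) = 0.070900, so 7.09%.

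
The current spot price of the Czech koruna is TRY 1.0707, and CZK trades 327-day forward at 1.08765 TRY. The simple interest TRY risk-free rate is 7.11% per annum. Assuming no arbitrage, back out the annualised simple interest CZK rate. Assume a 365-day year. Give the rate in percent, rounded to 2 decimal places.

5.26%

T = 327/365 years.
CIP gives F = S · g_TRY/g_CZK, so g_TRY/g_CZK = 1.08765/1.0707 = 1.0158308.
TRY growth factor: 1 + 0.0711×327/365 = 1.0636978.
Hence g_CZK = 1.047121.
r = (1.047121 − 1)/(327/365) = 0.052597 → 5.26%.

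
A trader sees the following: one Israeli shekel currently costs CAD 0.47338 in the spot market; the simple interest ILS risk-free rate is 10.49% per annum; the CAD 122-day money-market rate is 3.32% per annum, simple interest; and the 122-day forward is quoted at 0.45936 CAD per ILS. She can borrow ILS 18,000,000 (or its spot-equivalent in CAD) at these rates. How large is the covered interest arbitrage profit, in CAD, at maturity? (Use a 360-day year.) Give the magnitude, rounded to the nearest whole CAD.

T = 122/360 years.
Invest the ILS and cover forward: 18,000,000 × 1.035549444 × 0.45936 = CAD 8,562,419.87.
Convert at spot and invest in CAD: 18,000,000 × 0.47338 × 1.011251111 = CAD 8,616,708.92.
The quoted forward undervalues ILS, so borrow ILS, convert to CAD at spot, deposit the CAD at 3.32%, and buy ILS forward at 0.45936 to cover the loan.
Profit = 8,616,708.92 − 8,562,419.87 = CAD 54,289.

CAD 54,289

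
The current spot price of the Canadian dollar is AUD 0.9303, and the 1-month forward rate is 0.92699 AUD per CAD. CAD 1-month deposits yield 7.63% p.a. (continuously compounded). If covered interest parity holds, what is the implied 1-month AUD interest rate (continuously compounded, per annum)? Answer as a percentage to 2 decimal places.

3.35%

T = 1/12 years.
CIP gives F = S · g_AUD/g_CAD, so g_AUD/g_CAD = 0.92699/0.9303 = 0.9964420.
The CAD side grows by e^(0.0763×1/12) = 1.0063786.
Hence g_AUD = 1.0027979.
Take logs: ln 1.0027979 / (1/12) = 0.033528, so 3.35%.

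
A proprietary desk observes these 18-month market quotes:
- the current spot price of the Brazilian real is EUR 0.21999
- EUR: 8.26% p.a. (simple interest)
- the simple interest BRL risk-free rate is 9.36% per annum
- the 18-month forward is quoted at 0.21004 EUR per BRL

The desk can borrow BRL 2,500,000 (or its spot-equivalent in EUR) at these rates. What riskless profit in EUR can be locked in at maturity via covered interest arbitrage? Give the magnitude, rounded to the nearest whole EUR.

EUR 19,293

T = 18/12 years.
Invest the BRL and cover forward: 2,500,000 × 1.140400 × 0.21004 = EUR 598,824.04.
Convert at spot and invest in EUR: 2,500,000 × 0.21999 × 1.123900 = EUR 618,116.90.
The quoted forward undervalues BRL, so borrow BRL, convert to EUR at spot, deposit the EUR at 8.26%, and buy BRL forward at 0.21004 to cover the loan.
The gap between the two covered legs is EUR 19,293.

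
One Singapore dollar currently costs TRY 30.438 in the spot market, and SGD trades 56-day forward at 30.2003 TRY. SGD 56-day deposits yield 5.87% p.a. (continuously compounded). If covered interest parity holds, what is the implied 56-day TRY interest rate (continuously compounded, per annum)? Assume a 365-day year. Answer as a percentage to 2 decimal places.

T = 56/365 years.
F/S = 30.2003/30.438 = 0.9921907 = (growth of TRY) / (growth of SGD).
SGD growth factor: e^(0.0587×56/365) = 1.0090467.
Hence g_TRY = 1.0011668.
Take logs: ln 1.0011668 / (56/365) = 0.007601, so 0.76%.

0.76%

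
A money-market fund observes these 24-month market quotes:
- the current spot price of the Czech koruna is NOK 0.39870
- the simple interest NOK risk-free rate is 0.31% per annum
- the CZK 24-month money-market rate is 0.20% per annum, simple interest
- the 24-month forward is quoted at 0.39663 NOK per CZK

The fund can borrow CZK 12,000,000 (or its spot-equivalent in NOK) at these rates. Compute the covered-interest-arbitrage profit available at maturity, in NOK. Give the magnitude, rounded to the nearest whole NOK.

NOK 35,465

T = 2 years.
Keep in CZK, deliver into the forward: 12,000,000·1.004000·0.39663 = NOK 4,778,598.24.
Swap to NOK now, deposit: 12,000,000·0.39870·1.006200 = NOK 4,814,063.28.
The quoted forward undervalues CZK, so borrow CZK, convert to NOK at spot, deposit the NOK at 0.31%, and buy CZK forward at 0.39663 to cover the loan.
Profit = 4,814,063.28 − 4,778,598.24 = NOK 35,465.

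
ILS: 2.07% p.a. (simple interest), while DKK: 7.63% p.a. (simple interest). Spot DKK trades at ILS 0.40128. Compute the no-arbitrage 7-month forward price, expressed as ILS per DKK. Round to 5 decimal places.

T = 7/12 years.
ILS accumulates by 1 + 0.0207×7/12 = 1.012075.
DKK accumulates by 1 + 0.0763×7/12 = 1.0445083.
CIP: F = S · (grow ILS)/(grow DKK) = 0.40128 × 1.012075/1.0445083 = 0.3888197 ILS per DKK.

0.38882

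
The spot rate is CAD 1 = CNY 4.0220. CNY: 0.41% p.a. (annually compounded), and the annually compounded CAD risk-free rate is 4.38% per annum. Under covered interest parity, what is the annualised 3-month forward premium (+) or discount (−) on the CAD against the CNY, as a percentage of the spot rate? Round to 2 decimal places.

-3.86%

T = 3/12 years.
No-arbitrage forward: 4.022 × 1.0010234 / 1.0107746 = 3.9831987 CNY/CAD.
(F − S)/S ÷ T = (3.9831987 − 4.022)/4.022/(3/12) = -0.038589 → -3.86%.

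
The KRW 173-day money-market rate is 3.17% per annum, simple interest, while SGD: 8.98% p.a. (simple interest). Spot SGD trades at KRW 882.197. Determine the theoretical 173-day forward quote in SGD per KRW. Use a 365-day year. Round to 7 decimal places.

T = 173/365 years.
KRW accumulates by 1 + 0.0317×173/365 = 1.0150249.
Growth of 1 SGD over T: 1 + 0.0898×173/365 = 1.0425627.
Forward (KRW per SGD) = 882.197 × 1.0150249 / 1.0425627 = 858.8950.
Invert for SGD per KRW: 1 / 858.8950 = 0.0011643.

0.0011643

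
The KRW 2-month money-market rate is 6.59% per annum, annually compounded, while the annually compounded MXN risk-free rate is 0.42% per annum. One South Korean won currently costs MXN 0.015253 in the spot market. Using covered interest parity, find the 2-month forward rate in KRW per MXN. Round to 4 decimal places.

T = 2/12 years.
MXN growth factor: (1 + 0.0042)^(2/12) = 1.00069878.
Growth of 1 KRW over T: (1 + 0.0659)^(2/12) = 1.01069336.
Forward (MXN per KRW) = 0.015253 × 1.00069878 / 1.01069336 = 0.015102166.
Invert for KRW per MXN: 1 / 0.015102166 = 66.2157.

66.2157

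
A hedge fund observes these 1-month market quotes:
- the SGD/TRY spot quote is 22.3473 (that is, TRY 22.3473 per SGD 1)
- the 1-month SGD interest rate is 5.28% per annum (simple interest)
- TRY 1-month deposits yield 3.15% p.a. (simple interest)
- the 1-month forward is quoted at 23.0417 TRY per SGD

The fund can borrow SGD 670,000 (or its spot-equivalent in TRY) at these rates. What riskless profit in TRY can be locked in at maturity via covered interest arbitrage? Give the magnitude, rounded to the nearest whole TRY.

TRY 493,872

T = 1/12 years.
Route A — deposit SGD, sell forward: 670,000 × 1.004400 × 23.0417 = TRY 15,505,865.93.
Route B — convert at spot, deposit TRY: 670,000 × 22.3473 × 1.002625 = TRY 15,011,994.31.
The quoted forward overvalues SGD, so borrow TRY, buy SGD at spot, deposit the SGD at 5.28%, and sell the proceeds forward at 23.0417.
Profit = 15,505,865.93 − 15,011,994.31 = TRY 493,872.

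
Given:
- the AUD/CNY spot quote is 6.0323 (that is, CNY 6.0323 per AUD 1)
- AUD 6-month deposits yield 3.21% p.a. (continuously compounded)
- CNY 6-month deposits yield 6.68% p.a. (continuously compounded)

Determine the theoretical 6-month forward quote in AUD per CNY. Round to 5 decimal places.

T = 6/12 years.
Growth of 1 CNY over T: e^(0.0668×6/12) = 1.033964.
Growth of 1 AUD over T: e^(0.0321×6/12) = 1.0161795.
CIP: F = S · (grow CNY)/(grow AUD) = 6.0323 × 1.033964/1.0161795 = 6.137873 CNY per AUD.
Invert for AUD per CNY: 1 / 6.137873 = 0.16292.

0.16292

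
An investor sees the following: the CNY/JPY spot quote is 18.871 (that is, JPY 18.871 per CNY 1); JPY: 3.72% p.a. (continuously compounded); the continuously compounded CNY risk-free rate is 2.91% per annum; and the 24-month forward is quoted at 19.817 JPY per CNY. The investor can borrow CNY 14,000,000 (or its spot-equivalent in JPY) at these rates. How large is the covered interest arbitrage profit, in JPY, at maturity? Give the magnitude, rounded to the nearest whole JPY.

T = 2 years.
Invest the CNY and cover forward: 14,000,000 × 1.05992695991 × 19.817 = JPY 294,064,015.90.
Convert at spot and invest in JPY: 14,000,000 × 18.871 × 1.07723761437 = JPY 284,599,714.29.
The quoted forward overvalues CNY, so borrow JPY, buy CNY at spot, deposit the CNY at 2.91%, and sell the proceeds forward at 19.817.
The gap between the two covered legs is JPY 9,464,302.

JPY 9,464,302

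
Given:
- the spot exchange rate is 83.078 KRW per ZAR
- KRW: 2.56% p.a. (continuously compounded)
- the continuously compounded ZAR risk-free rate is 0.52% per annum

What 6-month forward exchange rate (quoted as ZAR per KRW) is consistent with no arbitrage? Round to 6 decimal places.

T = 6/12 years.
Growth of 1 KRW over T: e^(0.0256×6/12) = 1.0128823.
ZAR growth factor: e^(0.0052×6/12) = 1.0026034.
Forward (KRW per ZAR) = 83.078 × 1.0128823 / 1.0026034 = 83.92973.
Quoted the other way: 1/83.92973 = 0.011915 ZAR per KRW.

0.011915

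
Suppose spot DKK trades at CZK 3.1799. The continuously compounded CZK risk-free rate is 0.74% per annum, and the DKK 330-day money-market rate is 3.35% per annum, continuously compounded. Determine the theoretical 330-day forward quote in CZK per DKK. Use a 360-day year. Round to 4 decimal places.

3.1047

T = 330/360 years.
Growth of 1 CZK over T: e^(0.0074×330/360) = 1.0068064.
DKK growth factor: e^(0.0335×330/360) = 1.0311847.
Forward (CZK per DKK) = 3.1799 × 1.0068064 / 1.0311847 = 3.104724.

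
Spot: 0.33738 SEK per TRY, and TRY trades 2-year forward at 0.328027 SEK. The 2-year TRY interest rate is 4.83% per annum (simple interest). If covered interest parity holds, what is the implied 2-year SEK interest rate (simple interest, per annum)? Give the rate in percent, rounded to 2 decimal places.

T = 2 years.
CIP gives F = S · g_SEK/g_TRY, so g_SEK/g_TRY = 0.328027/0.33738 = 0.9722776.
The TRY side grows by 1 + 0.0483×2 = 1.096600.
Hence g_SEK = 1.0661996.
r = (1.0661996 − 1)/2 = 0.033100 → 3.31%.

3.31%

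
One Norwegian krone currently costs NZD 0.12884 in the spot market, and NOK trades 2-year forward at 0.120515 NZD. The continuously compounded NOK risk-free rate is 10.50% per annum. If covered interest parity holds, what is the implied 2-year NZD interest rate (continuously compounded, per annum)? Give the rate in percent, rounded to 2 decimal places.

T = 2 years.
F/S = 0.120515/0.12884 = 0.9353850 = (growth of NZD) / (growth of NOK).
NOK growth factor: e^(0.1050×2) = 1.2336781.
So the NZD growth factor = 1.153964.
Take logs: ln 1.153964 / 2 = 0.071601, so 7.16%.

7.16%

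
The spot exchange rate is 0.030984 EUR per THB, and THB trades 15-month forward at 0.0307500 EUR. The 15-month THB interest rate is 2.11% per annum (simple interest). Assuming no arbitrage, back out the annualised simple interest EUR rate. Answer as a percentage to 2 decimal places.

1.49%

T = 15/12 years.
F/S = 0.03075/0.030984 = 0.9924477 = (growth of EUR) / (growth of THB).
The THB side grows by 1 + 0.0211×15/12 = 1.026375.
That pins the EUR growth at 1.0186235.
r = (1.0186235 − 1)/(15/12) = 0.014899 → 1.49%.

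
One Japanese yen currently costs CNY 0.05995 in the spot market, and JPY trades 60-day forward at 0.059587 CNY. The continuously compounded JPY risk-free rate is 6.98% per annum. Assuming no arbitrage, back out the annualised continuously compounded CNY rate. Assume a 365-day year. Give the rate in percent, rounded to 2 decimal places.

T = 60/365 years.
By CIP, F/S equals the CNY-to-JPY growth ratio: 0.059587/0.05995 = 0.9939450.
The JPY side grows by e^(0.0698×60/365) = 1.0115401.
Hence g_CNY = 1.0054152.
r = ln(1.0054152)/(60/365) = 0.032854 → 3.29%.

3.29%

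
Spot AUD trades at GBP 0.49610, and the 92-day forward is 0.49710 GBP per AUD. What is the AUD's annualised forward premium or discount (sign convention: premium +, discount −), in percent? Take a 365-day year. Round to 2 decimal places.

T = 92/365 years.
(F − S)/S = (0.49710 − 0.4961)/0.4961 = 0.0020157.
×(1/T) gives 0.80% p.a.

+0.80%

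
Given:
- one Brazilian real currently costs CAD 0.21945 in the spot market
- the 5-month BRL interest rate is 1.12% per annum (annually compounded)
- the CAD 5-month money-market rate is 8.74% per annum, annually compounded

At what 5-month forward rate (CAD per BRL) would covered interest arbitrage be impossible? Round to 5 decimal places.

0.22619

T = 5/12 years.
CAD growth factor: (1 + 0.0874)^(5/12) = 1.0355289.
BRL accumulates by (1 + 0.0112)^(5/12) = 1.0046515.
CIP: F = S · (grow CAD)/(grow BRL) = 0.21945 × 1.0355289/1.0046515 = 0.2261947 CAD per BRL.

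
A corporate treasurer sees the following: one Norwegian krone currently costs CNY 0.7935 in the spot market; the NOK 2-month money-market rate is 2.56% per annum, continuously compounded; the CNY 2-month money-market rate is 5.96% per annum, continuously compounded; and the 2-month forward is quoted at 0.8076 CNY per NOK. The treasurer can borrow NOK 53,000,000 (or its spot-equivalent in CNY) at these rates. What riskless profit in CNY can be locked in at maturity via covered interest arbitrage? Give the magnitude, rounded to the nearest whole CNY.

T = 2/12 years.
Keep in NOK, deliver into the forward: 53,000,000·1.0042757818·0.8076 = CNY 42,985,815.43.
Swap to CNY now, deposit: 53,000,000·0.7935·1.0099828327 = CNY 42,475,333.02.
The quoted forward overvalues NOK, so borrow CNY, buy NOK at spot, deposit the NOK at 2.56%, and sell the proceeds forward at 0.8076.
Arbitrage profit = |42,985,815.43 − 42,475,333.02| = CNY 510,482.

CNY 510,482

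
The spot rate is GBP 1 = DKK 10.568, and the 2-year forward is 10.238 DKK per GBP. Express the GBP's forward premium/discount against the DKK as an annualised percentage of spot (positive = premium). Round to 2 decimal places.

T = 2 years.
Period premium: (10.238 − 10.568)/10.568 = -0.0312263.
×(1/T) gives -1.56% p.a.

-1.56%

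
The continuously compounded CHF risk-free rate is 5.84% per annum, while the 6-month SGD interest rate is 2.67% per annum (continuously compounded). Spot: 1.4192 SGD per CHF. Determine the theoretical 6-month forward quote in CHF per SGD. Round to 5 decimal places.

T = 6/12 years.
SGD accumulates by e^(0.0267×6/12) = 1.0134395.
CHF accumulates by e^(0.0584×6/12) = 1.0296305.
So F = 1.4192 × 1.0134395 / 1.0296305 = 1.396883 (SGD/CHF).
Invert for CHF per SGD: 1 / 1.396883 = 0.71588.

0.71588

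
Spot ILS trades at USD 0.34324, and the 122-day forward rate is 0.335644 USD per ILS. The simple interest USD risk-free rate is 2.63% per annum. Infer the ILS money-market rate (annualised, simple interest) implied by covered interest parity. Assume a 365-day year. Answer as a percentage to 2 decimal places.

T = 122/365 years.
By CIP, F/S equals the USD-to-ILS growth ratio: 0.335644/0.34324 = 0.9778697.
USD growth factor: 1 + 0.0263×122/365 = 1.0087907.
So the ILS growth factor = 1.0316208.
r = (1.0316208 − 1)/(122/365) = 0.094603 → 9.46%.

9.46%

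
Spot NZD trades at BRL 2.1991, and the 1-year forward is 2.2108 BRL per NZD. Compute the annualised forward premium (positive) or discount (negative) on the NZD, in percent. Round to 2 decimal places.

T = 1 year.
Period premium: (2.2108 − 2.1991)/2.1991 = 0.0053204.
Per annum: 0.0053204 / 1 = 0.005320 = 0.53%.

+0.53%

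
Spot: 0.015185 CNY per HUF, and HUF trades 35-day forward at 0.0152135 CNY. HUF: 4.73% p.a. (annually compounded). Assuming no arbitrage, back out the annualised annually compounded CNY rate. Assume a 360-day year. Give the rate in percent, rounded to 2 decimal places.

6.77%

T = 35/360 years.
CIP gives F = S · g_CNY/g_HUF, so g_CNY/g_HUF = 0.0152135/0.015185 = 1.0018769.
The HUF side grows by (1 + 0.0473)^(35/360) = 1.0045033.
Hence g_CNY = 1.0063887.
r = 1.0063887^(360/35) − 1 = 0.067696 → 6.77%.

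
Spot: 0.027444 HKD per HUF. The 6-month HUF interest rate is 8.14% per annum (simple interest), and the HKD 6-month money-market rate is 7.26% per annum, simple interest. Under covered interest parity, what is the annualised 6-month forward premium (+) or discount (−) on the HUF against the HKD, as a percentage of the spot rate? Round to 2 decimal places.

T = 6/12 years.
No-arbitrage forward: 0.027444 × 1.036300 / 1.040700 = 0.027327969 HKD/HUF.
Annualised premium = (F − S)/S × (1/T) = (0.027327969 − 0.027444)/0.027444 ÷ (6/12) = -0.85%.

-0.85%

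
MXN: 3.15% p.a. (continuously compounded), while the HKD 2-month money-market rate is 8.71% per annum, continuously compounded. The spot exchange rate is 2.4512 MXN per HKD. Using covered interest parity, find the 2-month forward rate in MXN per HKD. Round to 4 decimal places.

2.4286

T = 2/12 years.
MXN accumulates by e^(0.0315×2/12) = 1.0052638.
Growth of 1 HKD over T: e^(0.0871×2/12) = 1.0146225.
Forward (MXN per HKD) = 2.4512 × 1.0052638 / 1.0146225 = 2.428591.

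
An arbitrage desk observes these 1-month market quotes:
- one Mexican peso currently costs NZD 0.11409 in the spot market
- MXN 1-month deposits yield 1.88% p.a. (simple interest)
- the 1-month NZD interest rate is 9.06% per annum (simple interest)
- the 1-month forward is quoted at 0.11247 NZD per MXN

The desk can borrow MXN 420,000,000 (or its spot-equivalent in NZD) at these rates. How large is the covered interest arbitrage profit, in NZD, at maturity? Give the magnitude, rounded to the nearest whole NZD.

T = 1/12 years.
Route A — deposit MXN, sell forward: 420,000,000 × 1.0015666667 × 0.11247 = NZD 47,311,405.26.
Route B — convert at spot, deposit NZD: 420,000,000 × 0.11409 × 1.007550 = NZD 48,279,579.39.
The quoted forward undervalues MXN, so borrow MXN, convert to NZD at spot, deposit the NZD at 9.06%, and buy MXN forward at 0.11247 to cover the loan.
The gap between the two covered legs is NZD 968,174.

NZD 968,174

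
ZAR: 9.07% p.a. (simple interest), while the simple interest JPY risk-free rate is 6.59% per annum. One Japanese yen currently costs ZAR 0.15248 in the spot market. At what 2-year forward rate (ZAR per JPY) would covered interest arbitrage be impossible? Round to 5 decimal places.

T = 2 years.
ZAR growth factor: 1 + 0.0907×2 = 1.181400.
JPY growth factor: 1 + 0.0659×2 = 1.131800.
CIP: F = S · (grow ZAR)/(grow JPY) = 0.15248 × 1.181400/1.131800 = 0.1591623 ZAR per JPY.

0.15916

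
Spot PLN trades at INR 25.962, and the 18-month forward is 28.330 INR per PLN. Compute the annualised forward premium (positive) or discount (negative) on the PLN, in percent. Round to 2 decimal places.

T = 18/12 years.
Period premium: (28.330 − 25.962)/25.962 = 0.0912102.
Annualise by dividing by T: 0.0912102 / (18/12) = 0.060807 → 6.08%.

+6.08%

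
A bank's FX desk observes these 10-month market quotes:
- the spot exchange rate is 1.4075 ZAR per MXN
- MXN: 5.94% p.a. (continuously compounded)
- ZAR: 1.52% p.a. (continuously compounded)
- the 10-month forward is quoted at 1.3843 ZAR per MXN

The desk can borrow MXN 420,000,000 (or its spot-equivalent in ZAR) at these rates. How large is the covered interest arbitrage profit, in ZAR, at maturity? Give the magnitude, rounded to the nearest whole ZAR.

T = 10/12 years.
Invest the MXN and cover forward: 420,000,000 × 1.05074559221 × 1.3843 = ZAR 610,909,791.78.
Convert at spot and invest in ZAR: 420,000,000 × 1.4075 × 1.01274722868 = ZAR 598,685,524.23.
The quoted forward overvalues MXN, so borrow ZAR, buy MXN at spot, deposit the MXN at 5.94%, and sell the proceeds forward at 1.3843.
Arbitrage profit = |610,909,791.78 − 598,685,524.23| = ZAR 12,224,268.

ZAR 12,224,268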